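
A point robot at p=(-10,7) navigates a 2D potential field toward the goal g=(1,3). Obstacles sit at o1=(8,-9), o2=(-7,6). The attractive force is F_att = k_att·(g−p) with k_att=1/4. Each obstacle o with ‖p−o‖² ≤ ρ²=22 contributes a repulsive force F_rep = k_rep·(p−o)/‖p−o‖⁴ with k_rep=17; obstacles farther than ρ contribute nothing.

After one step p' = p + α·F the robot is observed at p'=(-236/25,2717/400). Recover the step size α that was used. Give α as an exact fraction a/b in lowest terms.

α = 1/4

F_att = 1/4·(g−p) = 1/4·(11,-4) = (2.7500,-1.0000)
o1: d²=580 > ρ²=22 → inactive
o2: d²=10 ≤ ρ²=22; F_rep = 17·(-3,1)/10² = (-0.5100,0.1700)
F = F_att + ΣF_rep = (2.2400,-0.8300)
Δp = p'−p = (0.5600,-0.2075); α = Δx/Fx = (14/25) / (56/25) = 1/4
check: Δy/Fy = (-83/400) / (-83/100) = 1/4 ✓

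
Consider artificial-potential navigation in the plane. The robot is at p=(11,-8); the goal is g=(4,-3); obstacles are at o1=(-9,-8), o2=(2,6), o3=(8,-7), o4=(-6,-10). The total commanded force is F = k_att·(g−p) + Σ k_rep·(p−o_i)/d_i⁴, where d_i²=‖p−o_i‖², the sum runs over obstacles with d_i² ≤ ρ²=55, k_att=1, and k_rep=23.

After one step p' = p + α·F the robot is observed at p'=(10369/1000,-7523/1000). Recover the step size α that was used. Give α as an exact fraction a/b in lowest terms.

α = 1/10

F_att = 1·(g−p) = 1·(-7,5) = (-7.0000,5.0000)
o1: d²=400 > ρ²=55 → inactive
o2: d²=277 > ρ²=55 → inactive
o3: d²=10 ≤ ρ²=55; F_rep = 23·(3,-1)/10² = (0.6900,-0.2300)
o4: d²=293 > ρ²=55 → inactive
F = F_att + ΣF_rep = (-6.3100,4.7700)
Δp = p'−p = (-0.6310,0.4770); α = Δx/Fx = (-631/1000) / (-631/100) = 1/10
check: Δy/Fy = (477/1000) / (477/100) = 1/10 ✓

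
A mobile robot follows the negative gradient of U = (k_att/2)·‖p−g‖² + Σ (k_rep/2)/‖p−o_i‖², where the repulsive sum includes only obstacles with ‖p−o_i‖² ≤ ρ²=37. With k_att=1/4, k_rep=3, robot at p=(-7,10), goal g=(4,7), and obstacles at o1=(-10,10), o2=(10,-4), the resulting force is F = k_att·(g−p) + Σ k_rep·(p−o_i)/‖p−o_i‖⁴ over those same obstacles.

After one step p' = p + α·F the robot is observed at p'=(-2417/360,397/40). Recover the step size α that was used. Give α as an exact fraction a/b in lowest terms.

F_att = 1/4·(g−p) = 1/4·(11,-3) = (2.7500,-0.7500)
o1: d²=9 ≤ ρ²=37; F_rep = 3·(3,0)/9² = (0.1111,0.0000)
o2: d²=485 > ρ²=37 → inactive
F = F_att + ΣF_rep = (2.8611,-0.7500)
Δp = p'−p = (0.2861,-0.0750); α = Δx/Fx = (103/360) / (103/36) = 1/10
check: Δy/Fy = (-3/40) / (-3/4) = 1/10 ✓

α = 1/10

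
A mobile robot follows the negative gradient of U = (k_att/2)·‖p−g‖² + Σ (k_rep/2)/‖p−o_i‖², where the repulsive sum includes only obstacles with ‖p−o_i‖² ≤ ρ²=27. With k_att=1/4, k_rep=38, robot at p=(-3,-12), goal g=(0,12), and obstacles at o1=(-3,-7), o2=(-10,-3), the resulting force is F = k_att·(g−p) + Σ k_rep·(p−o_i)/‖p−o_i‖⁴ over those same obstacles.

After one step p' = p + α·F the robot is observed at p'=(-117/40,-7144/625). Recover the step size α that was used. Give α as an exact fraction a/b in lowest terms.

F_att = 1/4·(g−p) = 1/4·(3,24) = (0.7500,6.0000)
o1: d²=25 ≤ ρ²=27; F_rep = 38·(0,-5)/25² = (0.0000,-0.3040)
o2: d²=130 > ρ²=27 → inactive
F = F_att + ΣF_rep = (0.7500,5.6960)
Δp = p'−p = (0.0750,0.5696); α = Δx/Fx = (3/40) / (3/4) = 1/10
check: Δy/Fy = (356/625) / (712/125) = 1/10 ✓

α = 1/10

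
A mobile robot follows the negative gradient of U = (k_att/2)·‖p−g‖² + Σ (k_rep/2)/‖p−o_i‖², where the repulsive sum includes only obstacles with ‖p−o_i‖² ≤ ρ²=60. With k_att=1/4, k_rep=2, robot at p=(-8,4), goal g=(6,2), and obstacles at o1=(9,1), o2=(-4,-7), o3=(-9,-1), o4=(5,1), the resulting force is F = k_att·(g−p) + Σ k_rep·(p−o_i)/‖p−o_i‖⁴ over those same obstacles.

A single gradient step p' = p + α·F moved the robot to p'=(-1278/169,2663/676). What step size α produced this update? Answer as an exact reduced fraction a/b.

α = 1/8

F_att = 1/4·(g−p) = 1/4·(14,-2) = (3.5000,-0.5000)
o1: d²=298 > ρ²=60 → inactive
o2: d²=137 > ρ²=60 → inactive
o3: d²=26 ≤ ρ²=60; F_rep = 2·(1,5)/26² = (0.0030,0.0148)
o4: d²=178 > ρ²=60 → inactive
F = F_att + ΣF_rep = (3.5030,-0.4852)
Δp = p'−p = (0.4379,-0.0607); α = Δx/Fx = (74/169) / (592/169) = 1/8
check: Δy/Fy = (-41/676) / (-82/169) = 1/8 ✓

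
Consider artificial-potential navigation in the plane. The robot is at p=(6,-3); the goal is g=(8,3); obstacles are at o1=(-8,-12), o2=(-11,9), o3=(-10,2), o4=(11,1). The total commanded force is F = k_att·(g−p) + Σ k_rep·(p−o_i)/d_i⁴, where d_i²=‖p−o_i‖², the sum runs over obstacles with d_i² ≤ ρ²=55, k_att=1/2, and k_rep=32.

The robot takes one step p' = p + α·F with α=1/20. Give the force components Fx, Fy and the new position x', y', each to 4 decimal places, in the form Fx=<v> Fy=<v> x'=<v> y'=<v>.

Fx=0.9048 Fy=2.9239 x'=6.0452 y'=-2.8538

F_att = 1/2·(g−p) = 1/2·(2,6) = (1.0000,3.0000)
o1: d²=277 > ρ²=55 → inactive
o2: d²=433 > ρ²=55 → inactive
o3: d²=281 > ρ²=55 → inactive
o4: d²=41 ≤ ρ²=55; F_rep = 32·(-5,-4)/41² = (-0.0952,-0.0761)
F = F_att + ΣF_rep = (0.9048,2.9239)
p' = p + 1/20·F = (6.0452,-2.8538)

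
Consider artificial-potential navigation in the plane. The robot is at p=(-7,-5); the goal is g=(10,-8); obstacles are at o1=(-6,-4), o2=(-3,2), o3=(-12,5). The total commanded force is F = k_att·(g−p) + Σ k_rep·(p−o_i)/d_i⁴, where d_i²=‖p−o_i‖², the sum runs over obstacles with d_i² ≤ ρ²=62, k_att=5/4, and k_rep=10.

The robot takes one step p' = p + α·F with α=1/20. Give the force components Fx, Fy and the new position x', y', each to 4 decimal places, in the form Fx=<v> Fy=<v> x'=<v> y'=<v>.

F_att = 5/4·(g−p) = 5/4·(17,-3) = (21.2500,-3.7500)
o1: d²=2 ≤ ρ²=62; F_rep = 10·(-1,-1)/2² = (-2.5000,-2.5000)
o2: d²=65 > ρ²=62 → inactive
o3: d²=125 > ρ²=62 → inactive
F = F_att + ΣF_rep = (18.7500,-6.2500)
p' = p + 1/20·F = (-6.0625,-5.3125)

Fx=18.7500 Fy=-6.2500 x'=-6.0625 y'=-5.3125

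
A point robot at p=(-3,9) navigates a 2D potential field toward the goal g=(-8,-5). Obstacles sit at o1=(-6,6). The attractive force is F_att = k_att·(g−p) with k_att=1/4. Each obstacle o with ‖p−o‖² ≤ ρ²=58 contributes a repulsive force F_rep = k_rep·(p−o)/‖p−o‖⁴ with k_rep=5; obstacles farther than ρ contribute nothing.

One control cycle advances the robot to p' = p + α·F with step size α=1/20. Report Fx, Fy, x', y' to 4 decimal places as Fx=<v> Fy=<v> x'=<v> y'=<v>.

F_att = 1/4·(g−p) = 1/4·(-5,-14) = (-1.2500,-3.5000)
o1: d²=18 ≤ ρ²=58; F_rep = 5·(3,3)/18² = (0.0463,0.0463)
F = F_att + ΣF_rep = (-1.2037,-3.4537)
p' = p + 1/20·F = (-3.0602,8.8273)

Fx=-1.2037 Fy=-3.4537 x'=-3.0602 y'=8.8273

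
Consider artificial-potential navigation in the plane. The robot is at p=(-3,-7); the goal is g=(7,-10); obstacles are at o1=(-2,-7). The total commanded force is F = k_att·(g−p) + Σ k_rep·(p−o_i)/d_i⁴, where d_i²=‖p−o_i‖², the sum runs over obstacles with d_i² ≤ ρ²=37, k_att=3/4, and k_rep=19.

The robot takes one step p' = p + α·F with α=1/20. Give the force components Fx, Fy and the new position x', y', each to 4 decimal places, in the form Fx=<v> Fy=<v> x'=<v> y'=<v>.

F_att = 3/4·(g−p) = 3/4·(10,-3) = (7.5000,-2.2500)
o1: d²=1 ≤ ρ²=37; F_rep = 19·(-1,0)/1² = (-19.0000,0.0000)
F = F_att + ΣF_rep = (-11.5000,-2.2500)
p' = p + 1/20·F = (-3.5750,-7.1125)

Fx=-11.5000 Fy=-2.2500 x'=-3.5750 y'=-7.1125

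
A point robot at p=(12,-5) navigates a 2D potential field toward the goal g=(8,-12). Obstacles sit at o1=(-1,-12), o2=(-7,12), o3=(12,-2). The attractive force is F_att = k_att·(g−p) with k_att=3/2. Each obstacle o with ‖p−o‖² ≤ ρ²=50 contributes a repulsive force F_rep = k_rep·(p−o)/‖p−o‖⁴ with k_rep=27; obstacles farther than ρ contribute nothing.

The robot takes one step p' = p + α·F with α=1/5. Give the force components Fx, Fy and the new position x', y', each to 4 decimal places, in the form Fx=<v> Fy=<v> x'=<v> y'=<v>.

Fx=-6.0000 Fy=-11.5000 x'=10.8000 y'=-7.3000

F_att = 3/2·(g−p) = 3/2·(-4,-7) = (-6.0000,-10.5000)
o1: d²=218 > ρ²=50 → inactive
o2: d²=650 > ρ²=50 → inactive
o3: d²=9 ≤ ρ²=50; F_rep = 27·(0,-3)/9² = (0.0000,-1.0000)
F = F_att + ΣF_rep = (-6.0000,-11.5000)
p' = p + 1/5·F = (10.8000,-7.3000)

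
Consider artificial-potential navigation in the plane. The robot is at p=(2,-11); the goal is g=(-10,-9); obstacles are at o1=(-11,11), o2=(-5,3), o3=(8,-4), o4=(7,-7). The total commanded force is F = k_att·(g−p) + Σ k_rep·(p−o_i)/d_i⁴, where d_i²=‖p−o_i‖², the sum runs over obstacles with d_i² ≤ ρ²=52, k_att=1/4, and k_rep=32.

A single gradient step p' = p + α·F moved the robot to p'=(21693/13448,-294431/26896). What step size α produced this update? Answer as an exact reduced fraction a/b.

α = 1/8

F_att = 1/4·(g−p) = 1/4·(-12,2) = (-3.0000,0.5000)
o1: d²=653 > ρ²=52 → inactive
o2: d²=245 > ρ²=52 → inactive
o3: d²=85 > ρ²=52 → inactive
o4: d²=41 ≤ ρ²=52; F_rep = 32·(-5,-4)/41² = (-0.0952,-0.0761)
F = F_att + ΣF_rep = (-3.0952,0.4239)
Δp = p'−p = (-0.3869,0.0530); α = Δx/Fx = (-5203/13448) / (-5203/1681) = 1/8
check: Δy/Fy = (1425/26896) / (1425/3362) = 1/8 ✓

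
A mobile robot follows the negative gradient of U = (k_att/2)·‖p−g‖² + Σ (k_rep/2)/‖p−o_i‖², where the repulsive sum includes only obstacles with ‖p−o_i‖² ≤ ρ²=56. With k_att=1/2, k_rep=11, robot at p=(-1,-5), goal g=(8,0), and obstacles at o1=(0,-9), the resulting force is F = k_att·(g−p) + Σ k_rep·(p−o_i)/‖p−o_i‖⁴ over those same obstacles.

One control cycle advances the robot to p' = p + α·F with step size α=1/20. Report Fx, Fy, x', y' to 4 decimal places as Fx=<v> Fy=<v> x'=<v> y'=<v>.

Fx=4.4619 Fy=2.6522 x'=-0.7769 y'=-4.8674

F_att = 1/2·(g−p) = 1/2·(9,5) = (4.5000,2.5000)
o1: d²=17 ≤ ρ²=56; F_rep = 11·(-1,4)/17² = (-0.0381,0.1522)
F = F_att + ΣF_rep = (4.4619,2.6522)
p' = p + 1/20·F = (-0.7769,-4.8674)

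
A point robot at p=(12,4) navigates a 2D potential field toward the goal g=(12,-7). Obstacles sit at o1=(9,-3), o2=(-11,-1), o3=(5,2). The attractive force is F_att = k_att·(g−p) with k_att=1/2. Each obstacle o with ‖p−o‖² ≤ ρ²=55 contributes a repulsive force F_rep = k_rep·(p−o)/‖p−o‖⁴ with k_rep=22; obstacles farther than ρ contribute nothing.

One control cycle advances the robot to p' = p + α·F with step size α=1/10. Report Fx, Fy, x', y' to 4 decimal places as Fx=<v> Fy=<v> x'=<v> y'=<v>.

Fx=0.0548 Fy=-5.4843 x'=12.0055 y'=3.4516

F_att = 1/2·(g−p) = 1/2·(0,-11) = (0.0000,-5.5000)
o1: d²=58 > ρ²=55 → inactive
o2: d²=554 > ρ²=55 → inactive
o3: d²=53 ≤ ρ²=55; F_rep = 22·(7,2)/53² = (0.0548,0.0157)
F = F_att + ΣF_rep = (0.0548,-5.4843)
p' = p + 1/10·F = (12.0055,3.4516)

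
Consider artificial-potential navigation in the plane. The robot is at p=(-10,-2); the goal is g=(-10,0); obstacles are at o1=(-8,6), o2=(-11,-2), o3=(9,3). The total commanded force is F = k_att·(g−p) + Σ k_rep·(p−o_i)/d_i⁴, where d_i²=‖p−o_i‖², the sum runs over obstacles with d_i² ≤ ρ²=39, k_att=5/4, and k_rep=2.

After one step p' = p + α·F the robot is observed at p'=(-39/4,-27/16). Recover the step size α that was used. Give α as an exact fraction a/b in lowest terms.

F_att = 5/4·(g−p) = 5/4·(0,2) = (0.0000,2.5000)
o1: d²=68 > ρ²=39 → inactive
o2: d²=1 ≤ ρ²=39; F_rep = 2·(1,0)/1² = (2.0000,0.0000)
o3: d²=386 > ρ²=39 → inactive
F = F_att + ΣF_rep = (2.0000,2.5000)
Δp = p'−p = (0.2500,0.3125); α = Δx/Fx = (1/4) / (2) = 1/8
check: Δy/Fy = (5/16) / (5/2) = 1/8 ✓

α = 1/8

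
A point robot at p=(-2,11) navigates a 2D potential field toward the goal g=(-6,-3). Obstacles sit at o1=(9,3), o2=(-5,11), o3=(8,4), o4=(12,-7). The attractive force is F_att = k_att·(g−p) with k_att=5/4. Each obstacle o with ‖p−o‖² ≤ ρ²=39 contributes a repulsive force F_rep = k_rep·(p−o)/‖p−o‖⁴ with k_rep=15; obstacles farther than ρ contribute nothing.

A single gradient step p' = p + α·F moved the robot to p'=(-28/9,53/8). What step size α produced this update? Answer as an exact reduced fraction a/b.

F_att = 5/4·(g−p) = 5/4·(-4,-14) = (-5.0000,-17.5000)
o1: d²=185 > ρ²=39 → inactive
o2: d²=9 ≤ ρ²=39; F_rep = 15·(3,0)/9² = (0.5556,0.0000)
o3: d²=149 > ρ²=39 → inactive
o4: d²=520 > ρ²=39 → inactive
F = F_att + ΣF_rep = (-4.4444,-17.5000)
Δp = p'−p = (-1.1111,-4.3750); α = Δx/Fx = (-10/9) / (-40/9) = 1/4
check: Δy/Fy = (-35/8) / (-35/2) = 1/4 ✓

α = 1/4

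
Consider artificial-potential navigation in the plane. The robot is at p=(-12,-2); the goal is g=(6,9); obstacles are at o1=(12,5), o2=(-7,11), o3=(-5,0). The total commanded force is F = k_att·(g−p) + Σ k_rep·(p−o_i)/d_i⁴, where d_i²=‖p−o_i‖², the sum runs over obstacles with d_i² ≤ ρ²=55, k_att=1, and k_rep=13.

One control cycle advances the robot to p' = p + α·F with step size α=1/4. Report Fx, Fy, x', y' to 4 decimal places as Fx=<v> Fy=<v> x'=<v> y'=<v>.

F_att = 1·(g−p) = 1·(18,11) = (18.0000,11.0000)
o1: d²=625 > ρ²=55 → inactive
o2: d²=194 > ρ²=55 → inactive
o3: d²=53 ≤ ρ²=55; F_rep = 13·(-7,-2)/53² = (-0.0324,-0.0093)
F = F_att + ΣF_rep = (17.9676,10.9907)
p' = p + 1/4·F = (-7.5081,0.7477)

Fx=17.9676 Fy=10.9907 x'=-7.5081 y'=0.7477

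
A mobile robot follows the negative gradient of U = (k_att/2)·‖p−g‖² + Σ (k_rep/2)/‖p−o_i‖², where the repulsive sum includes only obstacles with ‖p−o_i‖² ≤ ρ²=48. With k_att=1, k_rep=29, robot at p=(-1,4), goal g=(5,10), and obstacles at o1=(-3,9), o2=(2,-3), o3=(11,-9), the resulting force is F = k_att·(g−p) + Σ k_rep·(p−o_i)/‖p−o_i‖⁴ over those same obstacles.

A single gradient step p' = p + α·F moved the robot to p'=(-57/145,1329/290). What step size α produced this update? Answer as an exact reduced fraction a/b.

α = 1/10

F_att = 1·(g−p) = 1·(6,6) = (6.0000,6.0000)
o1: d²=29 ≤ ρ²=48; F_rep = 29·(2,-5)/29² = (0.0690,-0.1724)
o2: d²=58 > ρ²=48 → inactive
o3: d²=313 > ρ²=48 → inactive
F = F_att + ΣF_rep = (6.0690,5.8276)
Δp = p'−p = (0.6069,0.5828); α = Δx/Fx = (88/145) / (176/29) = 1/10
check: Δy/Fy = (169/290) / (169/29) = 1/10 ✓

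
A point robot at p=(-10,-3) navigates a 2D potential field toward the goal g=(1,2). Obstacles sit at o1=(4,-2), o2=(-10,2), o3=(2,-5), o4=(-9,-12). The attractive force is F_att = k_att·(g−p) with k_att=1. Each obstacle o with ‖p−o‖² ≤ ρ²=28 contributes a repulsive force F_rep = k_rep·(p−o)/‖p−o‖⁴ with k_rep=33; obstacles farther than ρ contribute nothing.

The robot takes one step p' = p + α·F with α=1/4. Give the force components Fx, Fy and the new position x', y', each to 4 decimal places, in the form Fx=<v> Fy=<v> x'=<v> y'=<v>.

Fx=11.0000 Fy=4.7360 x'=-7.2500 y'=-1.8160

F_att = 1·(g−p) = 1·(11,5) = (11.0000,5.0000)
o1: d²=197 > ρ²=28 → inactive
o2: d²=25 ≤ ρ²=28; F_rep = 33·(0,-5)/25² = (0.0000,-0.2640)
o3: d²=148 > ρ²=28 → inactive
o4: d²=82 > ρ²=28 → inactive
F = F_att + ΣF_rep = (11.0000,4.7360)
p' = p + 1/4·F = (-7.2500,-1.8160)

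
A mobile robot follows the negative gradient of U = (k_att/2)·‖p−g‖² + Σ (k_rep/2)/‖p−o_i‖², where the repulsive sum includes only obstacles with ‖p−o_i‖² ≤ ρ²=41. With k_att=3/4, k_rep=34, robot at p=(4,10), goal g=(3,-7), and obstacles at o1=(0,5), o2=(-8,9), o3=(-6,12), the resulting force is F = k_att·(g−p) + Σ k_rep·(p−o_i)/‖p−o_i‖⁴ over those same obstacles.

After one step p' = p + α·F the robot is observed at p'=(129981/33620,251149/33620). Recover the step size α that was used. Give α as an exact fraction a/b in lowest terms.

F_att = 3/4·(g−p) = 3/4·(-1,-17) = (-0.7500,-12.7500)
o1: d²=41 ≤ ρ²=41; F_rep = 34·(4,5)/41² = (0.0809,0.1011)
o2: d²=145 > ρ²=41 → inactive
o3: d²=104 > ρ²=41 → inactive
F = F_att + ΣF_rep = (-0.6691,-12.6489)
Δp = p'−p = (-0.1338,-2.5298); α = Δx/Fx = (-4499/33620) / (-4499/6724) = 1/5
check: Δy/Fy = (-85051/33620) / (-85051/6724) = 1/5 ✓

α = 1/5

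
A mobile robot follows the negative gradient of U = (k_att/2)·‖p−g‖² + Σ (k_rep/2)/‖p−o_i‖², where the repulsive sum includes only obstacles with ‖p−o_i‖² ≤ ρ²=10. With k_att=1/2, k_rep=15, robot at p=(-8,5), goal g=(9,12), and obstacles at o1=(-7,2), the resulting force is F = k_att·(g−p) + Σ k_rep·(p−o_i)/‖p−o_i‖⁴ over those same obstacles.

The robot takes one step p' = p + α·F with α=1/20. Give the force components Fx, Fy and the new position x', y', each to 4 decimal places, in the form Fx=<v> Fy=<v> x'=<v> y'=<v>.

F_att = 1/2·(g−p) = 1/2·(17,7) = (8.5000,3.5000)
o1: d²=10 ≤ ρ²=10; F_rep = 15·(-1,3)/10² = (-0.1500,0.4500)
F = F_att + ΣF_rep = (8.3500,3.9500)
p' = p + 1/20·F = (-7.5825,5.1975)

Fx=8.3500 Fy=3.9500 x'=-7.5825 y'=5.1975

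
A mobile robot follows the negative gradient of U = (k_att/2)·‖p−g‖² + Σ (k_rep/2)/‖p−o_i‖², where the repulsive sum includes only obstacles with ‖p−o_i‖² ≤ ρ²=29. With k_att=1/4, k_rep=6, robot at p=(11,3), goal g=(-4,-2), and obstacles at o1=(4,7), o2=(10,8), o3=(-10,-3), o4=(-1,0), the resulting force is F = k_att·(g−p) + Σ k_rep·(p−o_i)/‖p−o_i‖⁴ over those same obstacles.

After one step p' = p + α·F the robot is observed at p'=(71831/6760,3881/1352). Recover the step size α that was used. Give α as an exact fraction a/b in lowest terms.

F_att = 1/4·(g−p) = 1/4·(-15,-5) = (-3.7500,-1.2500)
o1: d²=65 > ρ²=29 → inactive
o2: d²=26 ≤ ρ²=29; F_rep = 6·(1,-5)/26² = (0.0089,-0.0444)
o3: d²=477 > ρ²=29 → inactive
o4: d²=153 > ρ²=29 → inactive
F = F_att + ΣF_rep = (-3.7411,-1.2944)
Δp = p'−p = (-0.3741,-0.1294); α = Δx/Fx = (-2529/6760) / (-2529/676) = 1/10
check: Δy/Fy = (-175/1352) / (-875/676) = 1/10 ✓

α = 1/10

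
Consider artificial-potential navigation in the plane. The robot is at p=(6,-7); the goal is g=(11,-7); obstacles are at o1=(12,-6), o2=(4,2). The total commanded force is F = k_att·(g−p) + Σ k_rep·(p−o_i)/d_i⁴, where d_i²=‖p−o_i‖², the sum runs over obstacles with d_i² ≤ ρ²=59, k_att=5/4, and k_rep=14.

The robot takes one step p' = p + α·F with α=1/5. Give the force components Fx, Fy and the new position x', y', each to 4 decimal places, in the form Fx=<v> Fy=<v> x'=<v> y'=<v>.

F_att = 5/4·(g−p) = 5/4·(5,0) = (6.2500,0.0000)
o1: d²=37 ≤ ρ²=59; F_rep = 14·(-6,-1)/37² = (-0.0614,-0.0102)
o2: d²=85 > ρ²=59 → inactive
F = F_att + ΣF_rep = (6.1886,-0.0102)
p' = p + 1/5·F = (7.2377,-7.0020)

Fx=6.1886 Fy=-0.0102 x'=7.2377 y'=-7.0020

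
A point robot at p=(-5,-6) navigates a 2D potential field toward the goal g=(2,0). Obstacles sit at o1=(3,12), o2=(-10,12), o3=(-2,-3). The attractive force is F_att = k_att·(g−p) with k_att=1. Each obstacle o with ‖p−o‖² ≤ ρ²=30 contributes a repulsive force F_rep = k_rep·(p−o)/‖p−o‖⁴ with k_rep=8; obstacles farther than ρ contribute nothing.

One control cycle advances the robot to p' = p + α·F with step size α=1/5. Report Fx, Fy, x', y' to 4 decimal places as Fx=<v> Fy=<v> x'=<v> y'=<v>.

Fx=6.9259 Fy=5.9259 x'=-3.6148 y'=-4.8148

F_att = 1·(g−p) = 1·(7,6) = (7.0000,6.0000)
o1: d²=388 > ρ²=30 → inactive
o2: d²=349 > ρ²=30 → inactive
o3: d²=18 ≤ ρ²=30; F_rep = 8·(-3,-3)/18² = (-0.0741,-0.0741)
F = F_att + ΣF_rep = (6.9259,5.9259)
p' = p + 1/5·F = (-3.6148,-4.8148)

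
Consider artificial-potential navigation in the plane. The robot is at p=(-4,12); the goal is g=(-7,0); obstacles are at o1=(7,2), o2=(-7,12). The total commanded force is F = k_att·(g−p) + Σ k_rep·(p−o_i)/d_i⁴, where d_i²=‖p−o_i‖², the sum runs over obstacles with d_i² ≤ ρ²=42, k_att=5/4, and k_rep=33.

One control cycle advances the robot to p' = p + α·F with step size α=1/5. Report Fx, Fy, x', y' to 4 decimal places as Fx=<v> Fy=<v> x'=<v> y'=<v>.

Fx=-2.5278 Fy=-15.0000 x'=-4.5056 y'=9.0000

F_att = 5/4·(g−p) = 5/4·(-3,-12) = (-3.7500,-15.0000)
o1: d²=221 > ρ²=42 → inactive
o2: d²=9 ≤ ρ²=42; F_rep = 33·(3,0)/9² = (1.2222,0.0000)
F = F_att + ΣF_rep = (-2.5278,-15.0000)
p' = p + 1/5·F = (-4.5056,9.0000)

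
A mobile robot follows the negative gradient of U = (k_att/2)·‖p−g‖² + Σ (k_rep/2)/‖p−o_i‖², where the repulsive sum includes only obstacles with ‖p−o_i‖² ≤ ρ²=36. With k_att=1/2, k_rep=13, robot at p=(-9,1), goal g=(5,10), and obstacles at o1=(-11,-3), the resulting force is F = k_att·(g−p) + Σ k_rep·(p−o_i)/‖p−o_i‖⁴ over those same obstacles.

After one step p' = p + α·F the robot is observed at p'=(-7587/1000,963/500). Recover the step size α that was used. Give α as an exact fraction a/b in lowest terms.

F_att = 1/2·(g−p) = 1/2·(14,9) = (7.0000,4.5000)
o1: d²=20 ≤ ρ²=36; F_rep = 13·(2,4)/20² = (0.0650,0.1300)
F = F_att + ΣF_rep = (7.0650,4.6300)
Δp = p'−p = (1.4130,0.9260); α = Δx/Fx = (1413/1000) / (1413/200) = 1/5
check: Δy/Fy = (463/500) / (463/100) = 1/5 ✓

α = 1/5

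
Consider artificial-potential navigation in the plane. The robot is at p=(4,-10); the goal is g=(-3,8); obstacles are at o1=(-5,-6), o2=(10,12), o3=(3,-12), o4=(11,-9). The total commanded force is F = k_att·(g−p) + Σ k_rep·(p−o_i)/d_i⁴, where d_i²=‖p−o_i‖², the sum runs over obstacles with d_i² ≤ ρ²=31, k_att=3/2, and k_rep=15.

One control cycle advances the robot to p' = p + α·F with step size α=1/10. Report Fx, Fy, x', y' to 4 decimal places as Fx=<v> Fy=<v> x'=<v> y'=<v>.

F_att = 3/2·(g−p) = 3/2·(-7,18) = (-10.5000,27.0000)
o1: d²=97 > ρ²=31 → inactive
o2: d²=520 > ρ²=31 → inactive
o3: d²=5 ≤ ρ²=31; F_rep = 15·(1,2)/5² = (0.6000,1.2000)
o4: d²=50 > ρ²=31 → inactive
F = F_att + ΣF_rep = (-9.9000,28.2000)
p' = p + 1/10·F = (3.0100,-7.1800)

Fx=-9.9000 Fy=28.2000 x'=3.0100 y'=-7.1800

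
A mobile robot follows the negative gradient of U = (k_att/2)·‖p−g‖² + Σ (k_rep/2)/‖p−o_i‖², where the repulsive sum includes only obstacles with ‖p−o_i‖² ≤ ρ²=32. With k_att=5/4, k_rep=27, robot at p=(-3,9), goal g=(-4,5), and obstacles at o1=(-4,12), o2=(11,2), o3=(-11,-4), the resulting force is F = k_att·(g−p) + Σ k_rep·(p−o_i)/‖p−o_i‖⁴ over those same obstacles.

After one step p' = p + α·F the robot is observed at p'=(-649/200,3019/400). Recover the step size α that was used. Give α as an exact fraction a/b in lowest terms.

α = 1/4

F_att = 5/4·(g−p) = 5/4·(-1,-4) = (-1.2500,-5.0000)
o1: d²=10 ≤ ρ²=32; F_rep = 27·(1,-3)/10² = (0.2700,-0.8100)
o2: d²=245 > ρ²=32 → inactive
o3: d²=233 > ρ²=32 → inactive
F = F_att + ΣF_rep = (-0.9800,-5.8100)
Δp = p'−p = (-0.2450,-1.4525); α = Δx/Fx = (-49/200) / (-49/50) = 1/4
check: Δy/Fy = (-581/400) / (-581/100) = 1/4 ✓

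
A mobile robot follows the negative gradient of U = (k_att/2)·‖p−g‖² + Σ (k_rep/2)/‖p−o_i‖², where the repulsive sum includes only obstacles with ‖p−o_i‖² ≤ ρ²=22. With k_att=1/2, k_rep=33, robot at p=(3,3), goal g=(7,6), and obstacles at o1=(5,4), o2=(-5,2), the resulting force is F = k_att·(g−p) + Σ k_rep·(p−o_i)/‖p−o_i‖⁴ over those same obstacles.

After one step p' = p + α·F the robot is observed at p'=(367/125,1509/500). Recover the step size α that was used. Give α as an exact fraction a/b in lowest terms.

F_att = 1/2·(g−p) = 1/2·(4,3) = (2.0000,1.5000)
o1: d²=5 ≤ ρ²=22; F_rep = 33·(-2,-1)/5² = (-2.6400,-1.3200)
o2: d²=65 > ρ²=22 → inactive
F = F_att + ΣF_rep = (-0.6400,0.1800)
Δp = p'−p = (-0.0640,0.0180); α = Δx/Fx = (-8/125) / (-16/25) = 1/10
check: Δy/Fy = (9/500) / (9/50) = 1/10 ✓

α = 1/10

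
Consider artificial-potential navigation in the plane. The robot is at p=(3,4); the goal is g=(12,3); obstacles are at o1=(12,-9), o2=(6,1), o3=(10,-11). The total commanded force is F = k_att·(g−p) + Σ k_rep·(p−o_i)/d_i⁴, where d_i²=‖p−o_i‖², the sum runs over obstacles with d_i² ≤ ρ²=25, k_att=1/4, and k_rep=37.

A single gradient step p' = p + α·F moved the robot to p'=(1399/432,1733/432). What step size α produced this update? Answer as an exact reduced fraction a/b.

F_att = 1/4·(g−p) = 1/4·(9,-1) = (2.2500,-0.2500)
o1: d²=250 > ρ²=25 → inactive
o2: d²=18 ≤ ρ²=25; F_rep = 37·(-3,3)/18² = (-0.3426,0.3426)
o3: d²=274 > ρ²=25 → inactive
F = F_att + ΣF_rep = (1.9074,0.0926)
Δp = p'−p = (0.2384,0.0116); α = Δx/Fx = (103/432) / (103/54) = 1/8
check: Δy/Fy = (5/432) / (5/54) = 1/8 ✓

α = 1/8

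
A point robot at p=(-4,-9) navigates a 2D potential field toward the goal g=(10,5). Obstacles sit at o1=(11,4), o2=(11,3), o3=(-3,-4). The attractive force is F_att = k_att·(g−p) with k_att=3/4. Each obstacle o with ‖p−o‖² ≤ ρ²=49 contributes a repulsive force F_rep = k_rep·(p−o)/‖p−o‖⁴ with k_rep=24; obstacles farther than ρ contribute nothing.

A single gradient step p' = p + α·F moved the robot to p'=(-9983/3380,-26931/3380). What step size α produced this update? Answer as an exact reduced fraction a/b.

F_att = 3/4·(g−p) = 3/4·(14,14) = (10.5000,10.5000)
o1: d²=394 > ρ²=49 → inactive
o2: d²=369 > ρ²=49 → inactive
o3: d²=26 ≤ ρ²=49; F_rep = 24·(-1,-5)/26² = (-0.0355,-0.1775)
F = F_att + ΣF_rep = (10.4645,10.3225)
Δp = p'−p = (1.0464,1.0322); α = Δx/Fx = (3537/3380) / (3537/338) = 1/10
check: Δy/Fy = (3489/3380) / (3489/338) = 1/10 ✓

α = 1/10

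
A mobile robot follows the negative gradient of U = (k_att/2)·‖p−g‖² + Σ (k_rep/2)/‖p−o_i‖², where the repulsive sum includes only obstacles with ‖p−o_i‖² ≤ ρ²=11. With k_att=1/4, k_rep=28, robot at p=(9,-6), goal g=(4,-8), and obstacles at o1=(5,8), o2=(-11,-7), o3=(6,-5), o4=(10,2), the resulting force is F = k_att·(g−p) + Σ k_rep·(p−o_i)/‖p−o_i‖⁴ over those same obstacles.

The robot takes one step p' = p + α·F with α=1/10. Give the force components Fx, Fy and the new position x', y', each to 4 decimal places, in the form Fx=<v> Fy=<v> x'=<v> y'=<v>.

F_att = 1/4·(g−p) = 1/4·(-5,-2) = (-1.2500,-0.5000)
o1: d²=212 > ρ²=11 → inactive
o2: d²=401 > ρ²=11 → inactive
o3: d²=10 ≤ ρ²=11; F_rep = 28·(3,-1)/10² = (0.8400,-0.2800)
o4: d²=65 > ρ²=11 → inactive
F = F_att + ΣF_rep = (-0.4100,-0.7800)
p' = p + 1/10·F = (8.9590,-6.0780)

Fx=-0.4100 Fy=-0.7800 x'=8.9590 y'=-6.0780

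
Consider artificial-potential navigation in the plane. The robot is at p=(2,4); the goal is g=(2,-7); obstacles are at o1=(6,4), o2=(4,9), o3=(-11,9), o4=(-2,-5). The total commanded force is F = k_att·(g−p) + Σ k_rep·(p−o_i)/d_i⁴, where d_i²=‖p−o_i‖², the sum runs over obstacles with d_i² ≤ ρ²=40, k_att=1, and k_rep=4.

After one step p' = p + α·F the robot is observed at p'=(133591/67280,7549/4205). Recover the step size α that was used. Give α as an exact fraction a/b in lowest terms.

α = 1/5

F_att = 1·(g−p) = 1·(0,-11) = (0.0000,-11.0000)
o1: d²=16 ≤ ρ²=40; F_rep = 4·(-4,0)/16² = (-0.0625,0.0000)
o2: d²=29 ≤ ρ²=40; F_rep = 4·(-2,-5)/29² = (-0.0095,-0.0238)
o3: d²=194 > ρ²=40 → inactive
o4: d²=97 > ρ²=40 → inactive
F = F_att + ΣF_rep = (-0.0720,-11.0238)
Δp = p'−p = (-0.0144,-2.2048); α = Δx/Fx = (-969/67280) / (-969/13456) = 1/5
check: Δy/Fy = (-9271/4205) / (-9271/841) = 1/5 ✓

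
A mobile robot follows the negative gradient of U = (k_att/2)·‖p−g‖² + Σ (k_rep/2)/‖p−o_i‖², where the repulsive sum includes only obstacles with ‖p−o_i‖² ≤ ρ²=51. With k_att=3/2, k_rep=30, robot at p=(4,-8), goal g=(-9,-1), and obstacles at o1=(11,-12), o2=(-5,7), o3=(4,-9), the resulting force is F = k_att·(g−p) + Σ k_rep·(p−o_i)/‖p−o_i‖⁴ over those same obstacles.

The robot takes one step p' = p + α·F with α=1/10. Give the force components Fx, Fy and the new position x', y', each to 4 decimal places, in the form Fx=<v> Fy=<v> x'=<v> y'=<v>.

Fx=-19.5000 Fy=40.5000 x'=2.0500 y'=-3.9500

F_att = 3/2·(g−p) = 3/2·(-13,7) = (-19.5000,10.5000)
o1: d²=65 > ρ²=51 → inactive
o2: d²=306 > ρ²=51 → inactive
o3: d²=1 ≤ ρ²=51; F_rep = 30·(0,1)/1² = (0.0000,30.0000)
F = F_att + ΣF_rep = (-19.5000,40.5000)
p' = p + 1/10·F = (2.0500,-3.9500)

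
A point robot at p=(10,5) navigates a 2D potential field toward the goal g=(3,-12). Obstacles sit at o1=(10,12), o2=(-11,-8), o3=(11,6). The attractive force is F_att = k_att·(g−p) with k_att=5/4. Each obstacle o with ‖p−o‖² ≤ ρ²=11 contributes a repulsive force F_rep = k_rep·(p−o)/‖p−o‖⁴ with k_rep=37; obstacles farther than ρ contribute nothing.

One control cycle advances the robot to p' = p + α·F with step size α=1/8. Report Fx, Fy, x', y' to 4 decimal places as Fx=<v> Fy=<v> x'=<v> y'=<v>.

Fx=-18.0000 Fy=-30.5000 x'=7.7500 y'=1.1875

F_att = 5/4·(g−p) = 5/4·(-7,-17) = (-8.7500,-21.2500)
o1: d²=49 > ρ²=11 → inactive
o2: d²=610 > ρ²=11 → inactive
o3: d²=2 ≤ ρ²=11; F_rep = 37·(-1,-1)/2² = (-9.2500,-9.2500)
F = F_att + ΣF_rep = (-18.0000,-30.5000)
p' = p + 1/8·F = (7.7500,1.1875)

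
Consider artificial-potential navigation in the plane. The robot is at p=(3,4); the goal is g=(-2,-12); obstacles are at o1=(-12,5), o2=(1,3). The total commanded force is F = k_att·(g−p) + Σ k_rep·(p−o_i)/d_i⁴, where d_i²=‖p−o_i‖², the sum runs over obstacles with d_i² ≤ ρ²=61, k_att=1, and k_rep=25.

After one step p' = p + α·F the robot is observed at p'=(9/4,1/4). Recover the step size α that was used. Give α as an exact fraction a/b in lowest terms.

α = 1/4

F_att = 1·(g−p) = 1·(-5,-16) = (-5.0000,-16.0000)
o1: d²=226 > ρ²=61 → inactive
o2: d²=5 ≤ ρ²=61; F_rep = 25·(2,1)/5² = (2.0000,1.0000)
F = F_att + ΣF_rep = (-3.0000,-15.0000)
Δp = p'−p = (-0.7500,-3.7500); α = Δx/Fx = (-3/4) / (-3) = 1/4
check: Δy/Fy = (-15/4) / (-15) = 1/4 ✓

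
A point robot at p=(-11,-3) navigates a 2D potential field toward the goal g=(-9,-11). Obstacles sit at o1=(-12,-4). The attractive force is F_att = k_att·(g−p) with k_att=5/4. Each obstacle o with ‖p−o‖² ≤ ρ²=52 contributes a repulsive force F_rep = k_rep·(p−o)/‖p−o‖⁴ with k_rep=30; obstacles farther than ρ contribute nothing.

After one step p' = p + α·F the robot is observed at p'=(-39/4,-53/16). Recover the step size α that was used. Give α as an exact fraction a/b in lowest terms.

α = 1/8

F_att = 5/4·(g−p) = 5/4·(2,-8) = (2.5000,-10.0000)
o1: d²=2 ≤ ρ²=52; F_rep = 30·(1,1)/2² = (7.5000,7.5000)
F = F_att + ΣF_rep = (10.0000,-2.5000)
Δp = p'−p = (1.2500,-0.3125); α = Δx/Fx = (5/4) / (10) = 1/8
check: Δy/Fy = (-5/16) / (-5/2) = 1/8 ✓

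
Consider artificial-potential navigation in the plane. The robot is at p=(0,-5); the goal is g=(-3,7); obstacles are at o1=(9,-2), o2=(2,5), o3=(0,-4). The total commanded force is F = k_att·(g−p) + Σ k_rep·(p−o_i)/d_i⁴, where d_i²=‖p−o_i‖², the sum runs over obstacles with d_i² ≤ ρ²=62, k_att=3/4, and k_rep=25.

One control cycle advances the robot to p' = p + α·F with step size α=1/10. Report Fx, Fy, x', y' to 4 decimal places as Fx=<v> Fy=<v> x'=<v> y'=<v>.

Fx=-2.2500 Fy=-16.0000 x'=-0.2250 y'=-6.6000

F_att = 3/4·(g−p) = 3/4·(-3,12) = (-2.2500,9.0000)
o1: d²=90 > ρ²=62 → inactive
o2: d²=104 > ρ²=62 → inactive
o3: d²=1 ≤ ρ²=62; F_rep = 25·(0,-1)/1² = (0.0000,-25.0000)
F = F_att + ΣF_rep = (-2.2500,-16.0000)
p' = p + 1/10·F = (-0.2250,-6.6000)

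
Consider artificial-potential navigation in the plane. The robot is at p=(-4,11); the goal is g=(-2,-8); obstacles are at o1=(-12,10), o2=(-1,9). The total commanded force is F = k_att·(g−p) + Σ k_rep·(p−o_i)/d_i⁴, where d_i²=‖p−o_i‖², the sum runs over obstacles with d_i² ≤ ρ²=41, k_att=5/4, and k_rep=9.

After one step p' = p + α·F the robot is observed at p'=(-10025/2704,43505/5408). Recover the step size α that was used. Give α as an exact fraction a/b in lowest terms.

F_att = 5/4·(g−p) = 5/4·(2,-19) = (2.5000,-23.7500)
o1: d²=65 > ρ²=41 → inactive
o2: d²=13 ≤ ρ²=41; F_rep = 9·(-3,2)/13² = (-0.1598,0.1065)
F = F_att + ΣF_rep = (2.3402,-23.6435)
Δp = p'−p = (0.2925,-2.9554); α = Δx/Fx = (791/2704) / (791/338) = 1/8
check: Δy/Fy = (-15983/5408) / (-15983/676) = 1/8 ✓

α = 1/8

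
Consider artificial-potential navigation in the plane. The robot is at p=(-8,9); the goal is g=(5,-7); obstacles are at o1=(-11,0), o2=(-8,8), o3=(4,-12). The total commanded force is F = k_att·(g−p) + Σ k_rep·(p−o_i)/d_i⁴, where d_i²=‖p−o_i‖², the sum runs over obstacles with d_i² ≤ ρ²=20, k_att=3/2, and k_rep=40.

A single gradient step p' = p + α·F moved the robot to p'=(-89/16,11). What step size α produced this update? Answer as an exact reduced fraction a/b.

α = 1/8

F_att = 3/2·(g−p) = 3/2·(13,-16) = (19.5000,-24.0000)
o1: d²=90 > ρ²=20 → inactive
o2: d²=1 ≤ ρ²=20; F_rep = 40·(0,1)/1² = (0.0000,40.0000)
o3: d²=585 > ρ²=20 → inactive
F = F_att + ΣF_rep = (19.5000,16.0000)
Δp = p'−p = (2.4375,2.0000); α = Δx/Fx = (39/16) / (39/2) = 1/8
check: Δy/Fy = (2) / (16) = 1/8 ✓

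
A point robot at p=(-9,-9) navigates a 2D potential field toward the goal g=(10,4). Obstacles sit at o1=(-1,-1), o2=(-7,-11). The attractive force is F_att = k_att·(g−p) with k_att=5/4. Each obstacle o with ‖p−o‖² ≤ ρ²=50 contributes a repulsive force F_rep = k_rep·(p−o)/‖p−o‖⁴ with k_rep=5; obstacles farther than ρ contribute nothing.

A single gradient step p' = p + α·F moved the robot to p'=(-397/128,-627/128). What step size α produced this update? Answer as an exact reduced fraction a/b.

F_att = 5/4·(g−p) = 5/4·(19,13) = (23.7500,16.2500)
o1: d²=128 > ρ²=50 → inactive
o2: d²=8 ≤ ρ²=50; F_rep = 5·(-2,2)/8² = (-0.1562,0.1562)
F = F_att + ΣF_rep = (23.5938,16.4062)
Δp = p'−p = (5.8984,4.1016); α = Δx/Fx = (755/128) / (755/32) = 1/4
check: Δy/Fy = (525/128) / (525/32) = 1/4 ✓

α = 1/4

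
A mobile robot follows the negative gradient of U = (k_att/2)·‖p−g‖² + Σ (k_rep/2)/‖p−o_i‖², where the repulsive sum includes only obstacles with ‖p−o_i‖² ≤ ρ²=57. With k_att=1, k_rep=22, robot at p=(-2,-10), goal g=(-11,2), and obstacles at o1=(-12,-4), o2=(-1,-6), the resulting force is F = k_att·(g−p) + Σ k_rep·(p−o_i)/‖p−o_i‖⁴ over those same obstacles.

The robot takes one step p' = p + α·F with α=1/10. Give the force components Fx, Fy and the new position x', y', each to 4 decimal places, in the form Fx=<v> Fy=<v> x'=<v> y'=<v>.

F_att = 1·(g−p) = 1·(-9,12) = (-9.0000,12.0000)
o1: d²=136 > ρ²=57 → inactive
o2: d²=17 ≤ ρ²=57; F_rep = 22·(-1,-4)/17² = (-0.0761,-0.3045)
F = F_att + ΣF_rep = (-9.0761,11.6955)
p' = p + 1/10·F = (-2.9076,-8.8304)

Fx=-9.0761 Fy=11.6955 x'=-2.9076 y'=-8.8304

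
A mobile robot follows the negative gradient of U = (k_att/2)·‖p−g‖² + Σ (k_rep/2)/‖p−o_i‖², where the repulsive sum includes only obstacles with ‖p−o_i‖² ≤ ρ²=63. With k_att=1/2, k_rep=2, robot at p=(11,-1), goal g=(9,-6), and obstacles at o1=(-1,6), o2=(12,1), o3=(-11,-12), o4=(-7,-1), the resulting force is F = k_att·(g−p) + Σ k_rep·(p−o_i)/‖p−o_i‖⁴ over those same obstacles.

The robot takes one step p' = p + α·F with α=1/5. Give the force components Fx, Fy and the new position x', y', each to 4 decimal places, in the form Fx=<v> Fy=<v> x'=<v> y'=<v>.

Fx=-1.0800 Fy=-2.6600 x'=10.7840 y'=-1.5320

F_att = 1/2·(g−p) = 1/2·(-2,-5) = (-1.0000,-2.5000)
o1: d²=193 > ρ²=63 → inactive
o2: d²=5 ≤ ρ²=63; F_rep = 2·(-1,-2)/5² = (-0.0800,-0.1600)
o3: d²=605 > ρ²=63 → inactive
o4: d²=324 > ρ²=63 → inactive
F = F_att + ΣF_rep = (-1.0800,-2.6600)
p' = p + 1/5·F = (10.7840,-1.5320)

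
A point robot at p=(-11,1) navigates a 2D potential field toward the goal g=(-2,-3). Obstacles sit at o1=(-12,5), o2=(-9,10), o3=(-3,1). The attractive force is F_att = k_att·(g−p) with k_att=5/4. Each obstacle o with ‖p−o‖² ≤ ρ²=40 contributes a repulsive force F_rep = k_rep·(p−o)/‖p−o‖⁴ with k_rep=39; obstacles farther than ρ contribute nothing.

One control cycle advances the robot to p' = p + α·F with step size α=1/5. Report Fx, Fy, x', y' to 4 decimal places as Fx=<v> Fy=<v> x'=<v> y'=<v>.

F_att = 5/4·(g−p) = 5/4·(9,-4) = (11.2500,-5.0000)
o1: d²=17 ≤ ρ²=40; F_rep = 39·(1,-4)/17² = (0.1349,-0.5398)
o2: d²=85 > ρ²=40 → inactive
o3: d²=64 > ρ²=40 → inactive
F = F_att + ΣF_rep = (11.3849,-5.5398)
p' = p + 1/5·F = (-8.7230,-0.1080)

Fx=11.3849 Fy=-5.5398 x'=-8.7230 y'=-0.1080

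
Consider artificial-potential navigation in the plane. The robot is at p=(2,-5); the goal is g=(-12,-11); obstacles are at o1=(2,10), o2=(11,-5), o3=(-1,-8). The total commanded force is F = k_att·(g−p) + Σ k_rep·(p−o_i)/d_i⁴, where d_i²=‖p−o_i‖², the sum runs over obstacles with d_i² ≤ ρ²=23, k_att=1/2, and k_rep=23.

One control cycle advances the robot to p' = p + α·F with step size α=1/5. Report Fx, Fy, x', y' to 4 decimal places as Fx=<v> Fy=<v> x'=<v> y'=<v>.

Fx=-6.7870 Fy=-2.7870 x'=0.6426 y'=-5.5574

F_att = 1/2·(g−p) = 1/2·(-14,-6) = (-7.0000,-3.0000)
o1: d²=225 > ρ²=23 → inactive
o2: d²=81 > ρ²=23 → inactive
o3: d²=18 ≤ ρ²=23; F_rep = 23·(3,3)/18² = (0.2130,0.2130)
F = F_att + ΣF_rep = (-6.7870,-2.7870)
p' = p + 1/5·F = (0.6426,-5.5574)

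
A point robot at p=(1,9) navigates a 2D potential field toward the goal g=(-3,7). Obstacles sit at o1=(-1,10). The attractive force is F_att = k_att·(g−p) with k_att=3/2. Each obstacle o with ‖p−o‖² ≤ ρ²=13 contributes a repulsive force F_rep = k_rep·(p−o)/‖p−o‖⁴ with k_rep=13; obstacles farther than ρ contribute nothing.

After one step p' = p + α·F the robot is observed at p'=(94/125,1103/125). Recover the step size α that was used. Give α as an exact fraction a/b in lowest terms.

α = 1/20

F_att = 3/2·(g−p) = 3/2·(-4,-2) = (-6.0000,-3.0000)
o1: d²=5 ≤ ρ²=13; F_rep = 13·(2,-1)/5² = (1.0400,-0.5200)
F = F_att + ΣF_rep = (-4.9600,-3.5200)
Δp = p'−p = (-0.2480,-0.1760); α = Δx/Fx = (-31/125) / (-124/25) = 1/20
check: Δy/Fy = (-22/125) / (-88/25) = 1/20 ✓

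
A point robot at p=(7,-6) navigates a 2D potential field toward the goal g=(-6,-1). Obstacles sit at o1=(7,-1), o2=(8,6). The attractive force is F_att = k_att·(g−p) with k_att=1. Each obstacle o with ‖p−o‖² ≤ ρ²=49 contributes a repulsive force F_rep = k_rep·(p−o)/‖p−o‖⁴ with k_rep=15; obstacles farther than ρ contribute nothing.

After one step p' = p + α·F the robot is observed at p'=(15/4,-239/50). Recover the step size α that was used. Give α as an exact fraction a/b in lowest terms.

F_att = 1·(g−p) = 1·(-13,5) = (-13.0000,5.0000)
o1: d²=25 ≤ ρ²=49; F_rep = 15·(0,-5)/25² = (0.0000,-0.1200)
o2: d²=145 > ρ²=49 → inactive
F = F_att + ΣF_rep = (-13.0000,4.8800)
Δp = p'−p = (-3.2500,1.2200); α = Δx/Fx = (-13/4) / (-13) = 1/4
check: Δy/Fy = (61/50) / (122/25) = 1/4 ✓

α = 1/4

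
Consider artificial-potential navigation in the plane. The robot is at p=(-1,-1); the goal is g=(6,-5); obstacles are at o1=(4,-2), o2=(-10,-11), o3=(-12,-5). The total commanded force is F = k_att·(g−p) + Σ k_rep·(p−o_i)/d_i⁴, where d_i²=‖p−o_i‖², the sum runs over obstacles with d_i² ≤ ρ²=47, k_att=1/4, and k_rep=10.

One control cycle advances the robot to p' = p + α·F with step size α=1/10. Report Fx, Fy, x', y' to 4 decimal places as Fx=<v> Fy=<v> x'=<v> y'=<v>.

F_att = 1/4·(g−p) = 1/4·(7,-4) = (1.7500,-1.0000)
o1: d²=26 ≤ ρ²=47; F_rep = 10·(-5,1)/26² = (-0.0740,0.0148)
o2: d²=181 > ρ²=47 → inactive
o3: d²=137 > ρ²=47 → inactive
F = F_att + ΣF_rep = (1.6760,-0.9852)
p' = p + 1/10·F = (-0.8324,-1.0985)

Fx=1.6760 Fy=-0.9852 x'=-0.8324 y'=-1.0985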